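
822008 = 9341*88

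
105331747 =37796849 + 67534898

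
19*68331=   1298289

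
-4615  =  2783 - 7398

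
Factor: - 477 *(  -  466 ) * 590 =131146380 = 2^2  *  3^2 *5^1*53^1 * 59^1*233^1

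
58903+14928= 73831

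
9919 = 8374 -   -  1545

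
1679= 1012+667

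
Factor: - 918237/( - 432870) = 2^( - 1)*5^( -1 )*47^( - 1)*997^1 = 997/470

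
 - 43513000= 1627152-45140152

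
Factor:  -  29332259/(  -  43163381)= 11^1 * 17^1*227^1*691^1 * 43163381^( - 1 ) 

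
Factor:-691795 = -5^1*13^1*29^1*367^1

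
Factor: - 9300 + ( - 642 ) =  - 2^1*3^1*1657^1  =  - 9942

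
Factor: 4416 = 2^6*3^1*23^1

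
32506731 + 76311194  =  108817925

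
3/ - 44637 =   -  1/14879 = - 0.00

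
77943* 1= 77943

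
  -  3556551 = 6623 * (-537)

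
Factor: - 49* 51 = -3^1*7^2*17^1 = -  2499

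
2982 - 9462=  - 6480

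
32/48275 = 32/48275 = 0.00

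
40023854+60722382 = 100746236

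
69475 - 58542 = 10933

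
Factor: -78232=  - 2^3 *7^1*11^1*127^1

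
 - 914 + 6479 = 5565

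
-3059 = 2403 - 5462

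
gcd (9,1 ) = 1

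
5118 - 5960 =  - 842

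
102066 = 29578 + 72488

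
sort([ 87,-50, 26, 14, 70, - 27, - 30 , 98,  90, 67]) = [ - 50, - 30, - 27, 14, 26, 67, 70, 87,90, 98]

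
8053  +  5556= 13609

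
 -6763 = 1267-8030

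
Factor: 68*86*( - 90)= - 2^4 * 3^2 * 5^1*17^1*43^1 = - 526320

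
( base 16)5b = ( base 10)91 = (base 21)47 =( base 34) 2N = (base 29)34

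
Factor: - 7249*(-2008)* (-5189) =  - 75531042488=- 2^3*11^1*251^1*659^1* 5189^1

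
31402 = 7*4486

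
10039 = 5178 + 4861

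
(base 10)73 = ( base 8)111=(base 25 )2N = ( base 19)3g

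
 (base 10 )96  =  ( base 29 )39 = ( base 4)1200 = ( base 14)6C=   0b1100000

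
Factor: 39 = 3^1*13^1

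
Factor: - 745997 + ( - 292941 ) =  - 1038938 = -2^1*17^1*30557^1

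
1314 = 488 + 826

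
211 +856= 1067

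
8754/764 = 11 + 175/382  =  11.46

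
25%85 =25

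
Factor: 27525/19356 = 9175/6452  =  2^(- 2)*5^2*367^1*1613^( - 1 ) 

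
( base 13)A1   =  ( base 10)131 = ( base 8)203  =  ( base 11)10a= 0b10000011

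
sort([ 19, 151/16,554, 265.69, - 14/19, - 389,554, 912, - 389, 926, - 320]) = [  -  389 , - 389, - 320 ,  -  14/19,  151/16 , 19,  265.69,554,  554,912 , 926 ] 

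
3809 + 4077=7886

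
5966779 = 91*65569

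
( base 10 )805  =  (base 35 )n0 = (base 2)1100100101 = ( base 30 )qp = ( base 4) 30211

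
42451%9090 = 6091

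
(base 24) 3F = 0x57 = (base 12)73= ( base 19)4b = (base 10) 87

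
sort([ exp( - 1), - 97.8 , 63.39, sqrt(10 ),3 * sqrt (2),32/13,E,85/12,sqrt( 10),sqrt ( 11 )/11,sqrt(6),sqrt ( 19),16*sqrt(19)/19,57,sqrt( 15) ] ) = [ - 97.8,sqrt( 11)/11,exp (-1),sqrt( 6),32/13, E,sqrt( 10),sqrt(10),16*sqrt(19)/19  ,  sqrt( 15 ),3*sqrt( 2 ), sqrt(19),85/12,57,63.39 ] 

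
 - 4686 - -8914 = 4228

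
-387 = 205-592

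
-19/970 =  - 1 + 951/970 =- 0.02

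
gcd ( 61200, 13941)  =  9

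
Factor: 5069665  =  5^1*1013933^1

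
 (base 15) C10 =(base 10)2715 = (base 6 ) 20323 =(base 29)36i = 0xA9B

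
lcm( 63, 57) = 1197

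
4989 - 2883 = 2106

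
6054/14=432 + 3/7 = 432.43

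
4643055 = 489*9495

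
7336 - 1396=5940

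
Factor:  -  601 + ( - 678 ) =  - 1279^1=- 1279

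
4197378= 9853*426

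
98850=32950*3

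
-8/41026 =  - 4/20513= -0.00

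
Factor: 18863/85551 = 3^( - 1 )*13^1* 1451^1 * 28517^( -1)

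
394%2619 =394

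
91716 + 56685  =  148401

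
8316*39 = 324324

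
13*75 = 975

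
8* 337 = 2696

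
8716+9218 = 17934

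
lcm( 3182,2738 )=117734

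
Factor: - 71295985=-5^1*1361^1*10477^1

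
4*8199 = 32796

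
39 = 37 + 2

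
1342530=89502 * 15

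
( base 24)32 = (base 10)74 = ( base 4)1022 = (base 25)2O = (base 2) 1001010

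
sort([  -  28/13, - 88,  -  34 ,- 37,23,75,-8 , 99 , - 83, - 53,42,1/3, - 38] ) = [ - 88, - 83 ,- 53, - 38, - 37,  -  34,  -  8, - 28/13,1/3, 23,42,75,99] 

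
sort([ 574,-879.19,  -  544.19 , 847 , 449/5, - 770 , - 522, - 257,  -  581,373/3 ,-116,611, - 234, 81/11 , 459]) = [ - 879.19, - 770,-581, - 544.19, - 522, - 257, - 234 ,-116 , 81/11,449/5 , 373/3,459,574,  611, 847] 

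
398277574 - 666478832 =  - 268201258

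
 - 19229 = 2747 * ( - 7 )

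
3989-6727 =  - 2738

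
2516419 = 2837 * 887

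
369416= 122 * 3028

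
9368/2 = 4684 = 4684.00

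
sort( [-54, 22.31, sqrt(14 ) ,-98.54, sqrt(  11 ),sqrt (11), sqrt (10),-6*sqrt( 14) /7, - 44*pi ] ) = [ - 44 * pi, - 98.54, -54, - 6  *  sqrt( 14) /7,sqrt(10),sqrt( 11 ), sqrt(11 ), sqrt( 14 ), 22.31 ]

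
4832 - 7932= - 3100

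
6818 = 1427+5391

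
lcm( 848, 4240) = 4240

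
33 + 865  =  898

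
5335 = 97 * 55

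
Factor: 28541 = 28541^1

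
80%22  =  14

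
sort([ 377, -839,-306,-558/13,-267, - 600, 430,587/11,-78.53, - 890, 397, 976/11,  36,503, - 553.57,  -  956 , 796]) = [  -  956, - 890, - 839, - 600, - 553.57,-306, - 267  , - 78.53, -558/13,  36,587/11 , 976/11, 377,397, 430,  503, 796 ]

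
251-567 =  -316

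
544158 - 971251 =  - 427093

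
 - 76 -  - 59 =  - 17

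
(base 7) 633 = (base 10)318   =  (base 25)ci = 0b100111110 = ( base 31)a8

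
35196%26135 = 9061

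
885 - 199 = 686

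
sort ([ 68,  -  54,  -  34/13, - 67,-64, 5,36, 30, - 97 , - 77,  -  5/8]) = [ - 97,-77, - 67, - 64, - 54, - 34/13,  -  5/8,5, 30,36, 68]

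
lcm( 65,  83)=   5395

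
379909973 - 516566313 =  - 136656340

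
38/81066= 19/40533 = 0.00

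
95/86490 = 19/17298 =0.00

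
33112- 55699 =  - 22587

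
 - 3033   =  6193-9226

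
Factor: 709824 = 2^6*3^1*3697^1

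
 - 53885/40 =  - 1348 + 7/8 = - 1347.12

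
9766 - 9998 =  - 232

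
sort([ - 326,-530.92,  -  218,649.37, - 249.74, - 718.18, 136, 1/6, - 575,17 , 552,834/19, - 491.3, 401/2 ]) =[ - 718.18, - 575,- 530.92,-491.3, - 326, - 249.74, - 218, 1/6,17, 834/19,136, 401/2, 552,649.37 ] 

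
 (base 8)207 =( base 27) 50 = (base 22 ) 63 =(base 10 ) 135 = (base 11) 113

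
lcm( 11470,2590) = 80290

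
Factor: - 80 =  - 2^4*5^1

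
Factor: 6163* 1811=11161193 = 1811^1*6163^1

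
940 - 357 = 583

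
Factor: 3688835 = 5^1*737767^1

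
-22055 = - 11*2005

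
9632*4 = 38528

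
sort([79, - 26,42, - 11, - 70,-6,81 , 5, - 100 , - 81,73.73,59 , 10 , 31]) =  [ - 100,-81, - 70,-26, - 11, - 6, 5, 10, 31,42,59,73.73,79 , 81] 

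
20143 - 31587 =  - 11444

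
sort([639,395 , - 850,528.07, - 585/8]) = [ - 850, - 585/8,395 , 528.07,639]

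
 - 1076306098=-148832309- 927473789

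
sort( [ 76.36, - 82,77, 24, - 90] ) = [ - 90, - 82, 24,76.36,77]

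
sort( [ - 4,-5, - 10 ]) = [ - 10,  -  5,-4 ]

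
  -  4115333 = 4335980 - 8451313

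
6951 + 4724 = 11675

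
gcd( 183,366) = 183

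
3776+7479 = 11255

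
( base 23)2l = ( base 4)1003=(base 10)67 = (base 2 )1000011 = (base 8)103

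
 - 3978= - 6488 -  -2510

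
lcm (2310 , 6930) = 6930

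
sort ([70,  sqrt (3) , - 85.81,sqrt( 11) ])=[-85.81,sqrt(3 )  ,  sqrt( 11), 70 ]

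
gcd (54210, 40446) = 6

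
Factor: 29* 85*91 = 5^1*7^1 *13^1*17^1 * 29^1 = 224315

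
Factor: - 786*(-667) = 2^1*3^1*23^1*29^1 * 131^1 = 524262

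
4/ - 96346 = -1+ 48171/48173 = - 0.00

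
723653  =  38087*19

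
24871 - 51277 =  - 26406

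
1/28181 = 1/28181 = 0.00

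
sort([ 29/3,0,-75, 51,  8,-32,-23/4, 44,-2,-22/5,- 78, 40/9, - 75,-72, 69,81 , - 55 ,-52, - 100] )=[ - 100,-78,-75 , - 75,-72,-55,- 52, - 32,  -  23/4, - 22/5, - 2, 0 , 40/9, 8, 29/3, 44, 51, 69, 81] 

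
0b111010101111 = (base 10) 3759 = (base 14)1527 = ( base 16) eaf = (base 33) 3eu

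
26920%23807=3113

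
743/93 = 743/93 = 7.99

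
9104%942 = 626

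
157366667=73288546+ 84078121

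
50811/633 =16937/211 =80.27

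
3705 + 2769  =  6474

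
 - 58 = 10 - 68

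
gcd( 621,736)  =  23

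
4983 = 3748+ 1235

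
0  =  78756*0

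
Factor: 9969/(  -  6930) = -2^ ( - 1)*3^ (-1)*5^( - 1)*7^(  -  1)*11^( -1 )*3323^1 = - 3323/2310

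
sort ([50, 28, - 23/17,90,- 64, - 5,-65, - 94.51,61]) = [-94.51, - 65, -64, - 5 ,  -  23/17 , 28,50, 61, 90]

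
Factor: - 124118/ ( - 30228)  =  271/66 = 2^(  -  1 )* 3^( - 1)* 11^(-1)*271^1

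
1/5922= 1/5922 = 0.00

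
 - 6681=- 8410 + 1729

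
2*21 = 42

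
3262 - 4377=-1115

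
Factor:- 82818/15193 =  - 2^1 * 3^2 * 43^1*107^1*15193^( - 1) 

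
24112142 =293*82294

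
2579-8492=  - 5913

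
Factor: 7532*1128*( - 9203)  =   - 2^5*3^1*7^1*47^1*269^1*9203^1 = -  78189571488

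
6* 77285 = 463710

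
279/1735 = 279/1735 = 0.16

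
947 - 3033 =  - 2086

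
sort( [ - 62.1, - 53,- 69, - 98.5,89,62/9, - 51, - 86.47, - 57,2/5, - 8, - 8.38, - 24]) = [ - 98.5,- 86.47, - 69, - 62.1, - 57, - 53, - 51, - 24, - 8.38 , - 8, 2/5,62/9, 89 ]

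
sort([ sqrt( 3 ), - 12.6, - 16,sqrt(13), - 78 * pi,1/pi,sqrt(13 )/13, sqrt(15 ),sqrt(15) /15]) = [ - 78*pi, - 16,-12.6,sqrt( 15 ) /15,sqrt( 13 ) /13,  1/pi,sqrt( 3),sqrt( 13 ),  sqrt(15) ]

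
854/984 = 427/492 = 0.87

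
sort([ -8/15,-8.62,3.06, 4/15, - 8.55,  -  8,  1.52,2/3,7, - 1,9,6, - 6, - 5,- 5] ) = [ - 8.62,-8.55,-8, - 6,-5, - 5, - 1, - 8/15,4/15,2/3,  1.52,  3.06,6,7, 9]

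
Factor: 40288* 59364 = 2^7*3^2 * 17^1*97^1*1259^1 = 2391656832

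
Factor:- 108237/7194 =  - 331/22 = -  2^( - 1 )*11^( - 1) * 331^1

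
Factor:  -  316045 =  - 5^1*31^1*2039^1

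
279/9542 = 279/9542 = 0.03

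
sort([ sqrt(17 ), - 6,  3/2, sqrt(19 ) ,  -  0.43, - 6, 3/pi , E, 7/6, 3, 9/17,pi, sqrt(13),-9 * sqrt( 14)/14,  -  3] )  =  [ - 6,  -  6, - 3, -9 * sqrt( 14 )/14, - 0.43, 9/17, 3/pi,7/6,3/2, E,3 , pi, sqrt(13), sqrt( 17 ), sqrt(19)]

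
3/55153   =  3/55153 = 0.00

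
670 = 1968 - 1298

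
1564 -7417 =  - 5853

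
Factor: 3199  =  7^1*457^1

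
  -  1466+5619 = 4153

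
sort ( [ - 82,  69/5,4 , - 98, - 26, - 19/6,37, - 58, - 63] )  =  [- 98,-82,- 63,- 58, - 26 ,-19/6,4,69/5, 37]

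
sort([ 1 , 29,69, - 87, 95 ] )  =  [ -87, 1,29, 69,95] 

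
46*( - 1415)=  - 65090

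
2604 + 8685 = 11289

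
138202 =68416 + 69786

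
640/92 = 6 + 22/23= 6.96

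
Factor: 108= 2^2*3^3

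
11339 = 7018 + 4321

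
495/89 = 495/89 = 5.56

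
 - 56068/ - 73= 768 + 4/73=768.05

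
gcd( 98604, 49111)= 1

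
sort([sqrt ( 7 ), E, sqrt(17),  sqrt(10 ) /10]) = [ sqrt ( 10 ) /10, sqrt( 7), E, sqrt( 17 ) ] 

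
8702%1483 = 1287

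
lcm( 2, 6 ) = 6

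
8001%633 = 405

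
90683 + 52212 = 142895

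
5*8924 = 44620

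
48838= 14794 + 34044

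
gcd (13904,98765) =1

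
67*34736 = 2327312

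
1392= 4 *348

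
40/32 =5/4 = 1.25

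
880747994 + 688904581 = 1569652575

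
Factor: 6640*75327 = 2^4*3^1*5^1*7^1*17^1 *83^1*211^1 = 500171280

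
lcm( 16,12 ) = 48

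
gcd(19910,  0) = 19910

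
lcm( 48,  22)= 528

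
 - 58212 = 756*( - 77)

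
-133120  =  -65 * 2048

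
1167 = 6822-5655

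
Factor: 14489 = 14489^1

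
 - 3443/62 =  - 56+29/62 = - 55.53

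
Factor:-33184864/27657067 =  -2^5*97^1*10691^1 * 27657067^( - 1) 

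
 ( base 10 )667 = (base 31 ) LG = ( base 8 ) 1233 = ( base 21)1ag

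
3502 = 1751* 2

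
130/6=21 + 2/3 = 21.67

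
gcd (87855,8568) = 3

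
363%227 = 136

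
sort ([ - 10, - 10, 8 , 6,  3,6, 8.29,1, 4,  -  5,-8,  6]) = [-10,- 10,-8, - 5,  1, 3,4,6,6,6,  8,8.29]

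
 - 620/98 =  - 7 + 33/49 = - 6.33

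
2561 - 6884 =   -  4323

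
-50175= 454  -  50629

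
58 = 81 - 23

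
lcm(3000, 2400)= 12000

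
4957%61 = 16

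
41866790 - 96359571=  - 54492781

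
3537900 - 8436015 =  - 4898115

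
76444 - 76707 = - 263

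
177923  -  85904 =92019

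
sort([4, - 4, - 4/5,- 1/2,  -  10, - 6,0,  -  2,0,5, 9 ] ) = [  -  10, - 6, - 4,  -  2,-4/5, - 1/2,  0, 0,4,5, 9] 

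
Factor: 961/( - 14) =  - 2^( - 1 )*7^( - 1)*31^2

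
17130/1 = 17130 = 17130.00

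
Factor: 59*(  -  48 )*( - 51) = 144432=2^4* 3^2*17^1*59^1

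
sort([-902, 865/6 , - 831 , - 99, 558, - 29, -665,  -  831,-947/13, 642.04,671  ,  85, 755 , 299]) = [ - 902, - 831, - 831, - 665, - 99, - 947/13,-29, 85,865/6, 299,  558 , 642.04, 671, 755 ]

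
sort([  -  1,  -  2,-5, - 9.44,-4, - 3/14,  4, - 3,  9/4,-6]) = [ - 9.44, -6 , - 5,  -  4, - 3, - 2,-1,-3/14, 9/4, 4]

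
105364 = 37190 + 68174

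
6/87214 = 3/43607 = 0.00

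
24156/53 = 24156/53=455.77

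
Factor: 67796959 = 19^1*  59^1 * 197^1*307^1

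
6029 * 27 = 162783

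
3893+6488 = 10381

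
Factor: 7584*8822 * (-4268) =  - 2^8*3^1*11^2*79^1 * 97^1*401^1 = -285555012864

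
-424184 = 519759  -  943943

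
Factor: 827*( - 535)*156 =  - 69021420 = - 2^2 * 3^1*5^1*13^1*  107^1*827^1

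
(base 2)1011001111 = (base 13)434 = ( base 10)719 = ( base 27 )QH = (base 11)5a4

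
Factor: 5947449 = 3^1*1223^1*1621^1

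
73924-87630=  - 13706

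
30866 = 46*671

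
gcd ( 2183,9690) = 1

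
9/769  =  9/769 = 0.01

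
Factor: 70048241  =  2143^1 * 32687^1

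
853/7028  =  853/7028 = 0.12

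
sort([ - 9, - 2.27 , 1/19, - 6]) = [ - 9, - 6, - 2.27, 1/19]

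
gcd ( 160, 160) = 160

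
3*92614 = 277842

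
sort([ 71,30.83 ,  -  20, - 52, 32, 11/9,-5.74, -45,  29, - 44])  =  [-52, - 45, - 44, - 20, - 5.74, 11/9,29 , 30.83,32, 71] 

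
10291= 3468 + 6823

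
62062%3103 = 2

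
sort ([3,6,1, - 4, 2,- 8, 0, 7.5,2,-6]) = [-8,  -  6, - 4, 0,1, 2,2, 3,6,7.5 ]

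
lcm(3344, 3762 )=30096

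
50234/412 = 25117/206 = 121.93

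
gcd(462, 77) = 77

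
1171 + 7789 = 8960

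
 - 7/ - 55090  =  1/7870 =0.00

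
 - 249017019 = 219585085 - 468602104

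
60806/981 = 60806/981 = 61.98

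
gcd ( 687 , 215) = 1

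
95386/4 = 47693/2 = 23846.50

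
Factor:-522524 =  - 2^2*130631^1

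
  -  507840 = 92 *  ( - 5520) 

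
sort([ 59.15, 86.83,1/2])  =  [ 1/2, 59.15, 86.83]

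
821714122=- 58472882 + 880187004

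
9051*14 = 126714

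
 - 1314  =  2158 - 3472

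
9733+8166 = 17899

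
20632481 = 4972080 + 15660401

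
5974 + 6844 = 12818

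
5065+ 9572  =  14637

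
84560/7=12080= 12080.00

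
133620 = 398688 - 265068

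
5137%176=33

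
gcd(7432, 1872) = 8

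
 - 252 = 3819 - 4071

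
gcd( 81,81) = 81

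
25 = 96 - 71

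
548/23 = 548/23  =  23.83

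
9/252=1/28 = 0.04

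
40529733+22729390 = 63259123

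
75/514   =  75/514 = 0.15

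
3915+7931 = 11846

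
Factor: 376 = 2^3 *47^1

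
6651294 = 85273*78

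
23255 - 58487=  - 35232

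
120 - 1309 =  - 1189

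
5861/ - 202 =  - 5861/202 = - 29.01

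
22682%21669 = 1013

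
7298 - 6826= 472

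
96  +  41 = 137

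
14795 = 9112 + 5683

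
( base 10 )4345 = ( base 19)c0d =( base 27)5PP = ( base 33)3wm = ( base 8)10371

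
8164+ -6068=2096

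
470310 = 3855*122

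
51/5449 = 51/5449 = 0.01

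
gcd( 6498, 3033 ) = 9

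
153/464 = 153/464 = 0.33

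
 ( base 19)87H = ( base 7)11600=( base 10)3038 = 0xBDE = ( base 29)3hm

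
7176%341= 15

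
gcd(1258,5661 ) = 629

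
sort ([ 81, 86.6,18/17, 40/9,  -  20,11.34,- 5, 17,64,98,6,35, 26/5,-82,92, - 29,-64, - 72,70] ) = [-82, - 72, - 64,-29, - 20, - 5,  18/17, 40/9, 26/5,6,11.34,17, 35, 64,70,81, 86.6,92,98 ] 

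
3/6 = 1/2 = 0.50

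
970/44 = 485/22 = 22.05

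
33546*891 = 29889486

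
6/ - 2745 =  - 2/915 = -0.00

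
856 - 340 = 516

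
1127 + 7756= 8883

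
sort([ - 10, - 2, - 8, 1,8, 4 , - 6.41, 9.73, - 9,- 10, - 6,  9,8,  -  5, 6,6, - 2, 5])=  [ - 10, - 10 , - 9,-8,-6.41, - 6, -5,-2, - 2,1,4,5, 6, 6, 8,  8,  9,  9.73]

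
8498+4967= 13465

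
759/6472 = 759/6472 = 0.12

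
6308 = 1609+4699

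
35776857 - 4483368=31293489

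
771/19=771/19= 40.58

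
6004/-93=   -  6004/93 = - 64.56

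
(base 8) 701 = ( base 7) 1211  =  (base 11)379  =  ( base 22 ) K9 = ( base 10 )449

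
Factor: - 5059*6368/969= - 32215712/969= - 2^5*3^ (-1 )*17^(  -  1 ) *19^( -1) * 199^1 * 5059^1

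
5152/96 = 53 + 2/3 =53.67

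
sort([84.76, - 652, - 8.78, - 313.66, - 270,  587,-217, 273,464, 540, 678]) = [ - 652, - 313.66,-270, - 217, - 8.78,84.76,273,464, 540,587,678 ] 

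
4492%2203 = 86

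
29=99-70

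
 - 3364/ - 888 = 3 + 175/222= 3.79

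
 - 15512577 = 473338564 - 488851141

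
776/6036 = 194/1509 = 0.13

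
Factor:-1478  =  -2^1*739^1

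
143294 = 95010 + 48284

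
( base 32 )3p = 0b1111001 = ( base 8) 171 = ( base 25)4L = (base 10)121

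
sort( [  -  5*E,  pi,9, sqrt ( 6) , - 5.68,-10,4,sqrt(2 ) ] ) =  [ - 5*E,-10, - 5.68,  sqrt( 2), sqrt( 6 ), pi, 4,9 ]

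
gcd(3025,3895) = 5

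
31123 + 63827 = 94950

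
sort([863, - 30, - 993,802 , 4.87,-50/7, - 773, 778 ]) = [  -  993,-773,-30,- 50/7, 4.87,  778, 802,863]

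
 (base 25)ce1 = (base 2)1111010101011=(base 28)a0b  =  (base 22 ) G4J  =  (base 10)7851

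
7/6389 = 7/6389 =0.00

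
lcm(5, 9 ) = 45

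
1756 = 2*878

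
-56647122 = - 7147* 7926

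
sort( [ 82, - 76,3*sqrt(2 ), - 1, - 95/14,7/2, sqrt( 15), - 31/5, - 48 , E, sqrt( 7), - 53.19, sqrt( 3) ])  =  [ - 76, - 53.19, - 48, - 95/14, - 31/5,-1, sqrt( 3), sqrt ( 7),E, 7/2,  sqrt( 15),3* sqrt(2), 82]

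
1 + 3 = 4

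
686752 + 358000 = 1044752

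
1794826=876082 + 918744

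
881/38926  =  881/38926 =0.02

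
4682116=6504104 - 1821988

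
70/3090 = 7/309  =  0.02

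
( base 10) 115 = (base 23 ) 50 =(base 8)163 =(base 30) 3P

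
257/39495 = 257/39495 = 0.01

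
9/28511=9/28511 = 0.00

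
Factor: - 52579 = -52579^1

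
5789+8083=13872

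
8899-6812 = 2087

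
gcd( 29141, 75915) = 7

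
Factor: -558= - 2^1*3^2*31^1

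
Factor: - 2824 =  - 2^3 * 353^1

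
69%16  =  5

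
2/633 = 2/633 =0.00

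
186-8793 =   -  8607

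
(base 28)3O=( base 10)108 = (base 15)73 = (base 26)44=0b1101100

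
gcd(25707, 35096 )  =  41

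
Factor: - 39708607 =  - 53^1*749219^1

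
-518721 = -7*74103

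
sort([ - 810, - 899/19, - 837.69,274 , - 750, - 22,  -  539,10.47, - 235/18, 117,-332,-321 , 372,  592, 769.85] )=[ - 837.69, - 810, - 750,  -  539, - 332, -321, - 899/19, - 22, - 235/18,10.47, 117, 274, 372, 592, 769.85]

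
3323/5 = 3323/5 = 664.60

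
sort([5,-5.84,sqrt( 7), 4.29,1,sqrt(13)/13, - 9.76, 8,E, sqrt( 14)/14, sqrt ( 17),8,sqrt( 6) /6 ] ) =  [ - 9.76, - 5.84,sqrt( 14 )/14,sqrt ( 13)/13,sqrt(6 ) /6, 1, sqrt(7 ),E , sqrt(17), 4.29,5,8,8 ] 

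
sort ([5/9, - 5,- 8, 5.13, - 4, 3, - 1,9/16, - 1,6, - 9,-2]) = [ - 9, - 8, - 5 ,-4, - 2,  -  1, -1,5/9,9/16,3, 5.13,  6 ] 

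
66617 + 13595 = 80212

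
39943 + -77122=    - 37179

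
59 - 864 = -805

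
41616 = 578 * 72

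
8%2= 0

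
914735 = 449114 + 465621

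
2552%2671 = 2552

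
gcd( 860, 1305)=5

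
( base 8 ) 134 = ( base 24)3K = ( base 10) 92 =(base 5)332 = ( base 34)2O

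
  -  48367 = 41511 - 89878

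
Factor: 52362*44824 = 2347074288 = 2^4 * 3^2 *13^1 * 431^1 * 2909^1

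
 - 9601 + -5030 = -14631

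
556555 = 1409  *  395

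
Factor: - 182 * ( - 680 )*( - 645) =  - 79825200 = - 2^4*3^1 * 5^2 * 7^1*13^1 * 17^1 * 43^1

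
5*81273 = 406365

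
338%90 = 68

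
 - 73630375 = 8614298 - 82244673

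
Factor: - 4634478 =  - 2^1 * 3^2 * 73^1*3527^1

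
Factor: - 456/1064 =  - 3^1*7^(  -  1) = - 3/7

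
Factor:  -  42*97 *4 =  - 16296 = - 2^3 * 3^1*7^1*97^1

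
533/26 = 41/2= 20.50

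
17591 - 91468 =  - 73877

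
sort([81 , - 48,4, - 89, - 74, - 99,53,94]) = [ - 99, - 89, - 74, - 48,4, 53,  81, 94]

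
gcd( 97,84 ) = 1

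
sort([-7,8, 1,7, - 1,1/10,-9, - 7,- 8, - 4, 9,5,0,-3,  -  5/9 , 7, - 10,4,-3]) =[ - 10,-9, - 8, -7, - 7 , -4,-3,-3 , - 1, - 5/9,0,1/10,1 , 4,5,7, 7,8, 9]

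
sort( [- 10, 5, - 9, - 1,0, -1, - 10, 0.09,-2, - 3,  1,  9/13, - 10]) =[ - 10, - 10,  -  10, - 9,-3, - 2,  -  1, - 1,0, 0.09,  9/13, 1 , 5]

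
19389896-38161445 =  - 18771549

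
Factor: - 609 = -3^1 *7^1 * 29^1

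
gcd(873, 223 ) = 1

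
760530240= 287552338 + 472977902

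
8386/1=8386 = 8386.00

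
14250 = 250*57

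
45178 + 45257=90435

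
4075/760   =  815/152=5.36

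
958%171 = 103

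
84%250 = 84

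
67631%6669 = 941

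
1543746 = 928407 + 615339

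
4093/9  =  4093/9 = 454.78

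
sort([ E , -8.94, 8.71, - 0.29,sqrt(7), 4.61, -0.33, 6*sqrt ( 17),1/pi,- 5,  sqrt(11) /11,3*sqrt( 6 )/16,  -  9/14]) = [ - 8.94, - 5, - 9/14, - 0.33, - 0.29,sqrt( 11 )/11,1/pi, 3*sqrt(6)/16, sqrt( 7),E, 4.61,8.71,6 * sqrt( 17) ]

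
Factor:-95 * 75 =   -  3^1*5^3*19^1 = - 7125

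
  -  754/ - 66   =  377/33 = 11.42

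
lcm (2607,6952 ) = 20856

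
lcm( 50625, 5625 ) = 50625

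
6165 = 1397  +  4768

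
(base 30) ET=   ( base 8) 701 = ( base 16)1C1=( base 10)449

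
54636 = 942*58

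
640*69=44160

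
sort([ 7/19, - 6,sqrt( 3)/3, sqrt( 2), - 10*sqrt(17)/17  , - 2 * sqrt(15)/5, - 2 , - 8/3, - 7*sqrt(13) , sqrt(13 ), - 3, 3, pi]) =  [ - 7*sqrt(13),-6,-3, - 8/3, - 10*sqrt(17 )/17, -2, - 2*sqrt(15 ) /5, 7/19,sqrt( 3) /3 , sqrt(2) , 3,  pi, sqrt(13 )] 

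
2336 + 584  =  2920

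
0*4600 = 0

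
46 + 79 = 125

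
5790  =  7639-1849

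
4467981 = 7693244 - 3225263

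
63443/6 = 10573 + 5/6 = 10573.83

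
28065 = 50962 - 22897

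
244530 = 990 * 247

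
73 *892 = 65116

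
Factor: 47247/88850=2^(-1)*3^1 * 5^( - 2)*1777^ ( - 1)*15749^1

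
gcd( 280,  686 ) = 14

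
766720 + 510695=1277415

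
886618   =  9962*89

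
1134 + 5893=7027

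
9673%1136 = 585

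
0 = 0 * 153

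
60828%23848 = 13132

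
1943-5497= - 3554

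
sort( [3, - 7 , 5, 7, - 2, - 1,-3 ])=[ - 7, -3,  -  2,-1, 3, 5,  7 ] 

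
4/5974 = 2/2987 =0.00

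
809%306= 197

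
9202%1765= 377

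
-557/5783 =- 1 + 5226/5783 =- 0.10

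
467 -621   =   - 154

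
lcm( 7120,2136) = 21360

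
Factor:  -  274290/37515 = -446/61 = - 2^1* 61^( - 1 )* 223^1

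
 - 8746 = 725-9471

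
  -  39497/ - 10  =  39497/10 = 3949.70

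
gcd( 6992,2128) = 304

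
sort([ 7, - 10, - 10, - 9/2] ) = [ - 10 , - 10,-9/2,  7 ] 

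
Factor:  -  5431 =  - 5431^1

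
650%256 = 138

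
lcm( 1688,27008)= 27008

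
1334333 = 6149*217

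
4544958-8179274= - 3634316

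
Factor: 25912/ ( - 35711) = - 632/871 = -2^3*13^(  -  1 ) * 67^( - 1)*79^1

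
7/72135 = 1/10305 = 0.00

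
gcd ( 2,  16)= 2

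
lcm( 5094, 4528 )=40752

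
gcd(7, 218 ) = 1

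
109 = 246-137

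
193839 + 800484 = 994323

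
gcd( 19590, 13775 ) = 5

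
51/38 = 1+13/38 =1.34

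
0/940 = 0=0.00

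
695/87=7+86/87 = 7.99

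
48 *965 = 46320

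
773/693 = 773/693 = 1.12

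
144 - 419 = -275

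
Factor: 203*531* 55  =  5928615=3^2 * 5^1*7^1*11^1*29^1 * 59^1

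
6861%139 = 50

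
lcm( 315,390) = 8190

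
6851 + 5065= 11916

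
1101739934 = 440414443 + 661325491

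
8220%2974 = 2272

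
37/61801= 37/61801  =  0.00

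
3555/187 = 19 + 2/187 =19.01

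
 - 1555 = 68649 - 70204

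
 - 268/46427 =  - 268/46427 = -0.01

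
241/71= 241/71 = 3.39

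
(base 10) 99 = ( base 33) 30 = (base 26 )3L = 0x63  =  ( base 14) 71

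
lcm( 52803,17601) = 52803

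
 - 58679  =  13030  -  71709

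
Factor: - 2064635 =-5^1 * 19^1 *103^1*211^1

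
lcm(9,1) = 9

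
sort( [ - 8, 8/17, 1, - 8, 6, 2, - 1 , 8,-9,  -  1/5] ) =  [ - 9,-8,  -  8, - 1, - 1/5,8/17,1,2,6 , 8] 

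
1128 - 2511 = -1383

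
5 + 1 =6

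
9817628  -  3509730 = 6307898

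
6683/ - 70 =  - 6683/70 = - 95.47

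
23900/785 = 4780/157 =30.45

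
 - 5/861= - 1 +856/861 = - 0.01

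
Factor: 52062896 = 2^4* 79^1*41189^1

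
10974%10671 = 303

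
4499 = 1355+3144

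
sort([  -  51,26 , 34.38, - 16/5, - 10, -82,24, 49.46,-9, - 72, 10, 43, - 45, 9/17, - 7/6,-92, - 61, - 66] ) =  [ - 92, - 82, - 72,  -  66, - 61, -51 ,-45, - 10,-9, - 16/5,-7/6, 9/17, 10, 24,  26, 34.38, 43, 49.46] 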